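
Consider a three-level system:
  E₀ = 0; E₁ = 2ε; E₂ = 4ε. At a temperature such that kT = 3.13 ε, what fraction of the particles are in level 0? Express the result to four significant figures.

Eᵢ/kT = 0, 0.638978, 1.27796.
Z = Σ e^(−Eᵢ/kT) = e^(−0) + e^(−0.638978) + e^(−1.27796) = 1.00000 + 0.527832 + 0.278605 = 1.80644.
P₀ = e^(−E₀/kT) / Z = 1.00000/1.80644 = 0.5536.

0.5536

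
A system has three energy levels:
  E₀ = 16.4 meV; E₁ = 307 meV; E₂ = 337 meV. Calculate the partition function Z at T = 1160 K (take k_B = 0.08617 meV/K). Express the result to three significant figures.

k_BT = 0.08617 × 1160 K = 99.957 meV.
Eᵢ/kT = 0.16407, 3.0713, 3.3714.
Z = Σ e^(−Eᵢ/kT) = e^(−0.16407) + e^(−3.0713) + e^(−3.3714) = 0.84868 + 0.046361 + 0.034342 = 0.92938.

Z = 0.929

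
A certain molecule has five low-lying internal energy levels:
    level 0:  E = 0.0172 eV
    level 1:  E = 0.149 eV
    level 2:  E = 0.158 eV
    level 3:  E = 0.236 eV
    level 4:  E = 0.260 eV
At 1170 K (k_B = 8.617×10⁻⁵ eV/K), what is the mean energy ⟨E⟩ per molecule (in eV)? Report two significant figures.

0.085 eV

k_BT = 8.617×10⁻⁵ × 1170 K = 0.1008 eV.
Eᵢ/kT = 0.1706, 1.478, 1.567, 2.341, 2.579.
Z = Σ e^(−Eᵢ/kT) = e^(−0.1706) + e^(−1.478) + e^(−1.567) + e^(−2.341) + e^(−2.579) = 0.8432 + 0.2281 + 0.2087 + 0.09623 + 0.07585 = 1.452.
⟨E⟩ = Σ Eᵢ e^(−Eᵢ/kT) / Z = (0.0172·0.8432 + 0.149·0.2281 + 0.158·0.2087 + 0.236·0.09623 + 0.260·0.07585) / 1.452 = 0.085 eV.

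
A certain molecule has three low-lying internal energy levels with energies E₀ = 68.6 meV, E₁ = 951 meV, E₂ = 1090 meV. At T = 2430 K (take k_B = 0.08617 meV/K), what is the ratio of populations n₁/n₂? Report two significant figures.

k_BT = 0.08617 × 2430 K = 209.4 meV.
n₁/n₂ = exp[−(E₁−E₂)/kT] = exp(−(-139 meV)/(209.4 meV)) = exp(0.6638) = 1.9.

1.9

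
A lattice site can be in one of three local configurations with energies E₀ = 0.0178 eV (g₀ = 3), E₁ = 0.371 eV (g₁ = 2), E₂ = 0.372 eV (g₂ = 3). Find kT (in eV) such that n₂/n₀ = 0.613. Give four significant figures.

n₂/n₀ = (g₂/g₀) exp[−(E₂−E₀)/kT] = 0.613.
⇒ (E₂−E₀)/kT = ln((3/3)/0.613) = ln(1.63132) = 0.489390.
kT = 0.3542 eV / 0.489390 = 0.7238 eV.

0.7238 eV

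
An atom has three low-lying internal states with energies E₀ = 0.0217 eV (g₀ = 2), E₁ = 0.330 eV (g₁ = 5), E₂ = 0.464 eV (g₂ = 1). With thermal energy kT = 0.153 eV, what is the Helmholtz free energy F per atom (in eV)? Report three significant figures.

Eᵢ/kT = 0.14183, 2.1569, 3.0327.
Z = Σ gᵢe^(−Eᵢ/kT) = 2·e^(−0.14183) + 5·e^(−2.1569) + 1·e^(−3.0327) = 1.7355 + 0.57842 + 0.048185 = 2.3621.
F = −kT ln Z = −0.153 × ln(2.3621) = −0.153 × 0.85955 = -0.132 eV.

-0.132 eV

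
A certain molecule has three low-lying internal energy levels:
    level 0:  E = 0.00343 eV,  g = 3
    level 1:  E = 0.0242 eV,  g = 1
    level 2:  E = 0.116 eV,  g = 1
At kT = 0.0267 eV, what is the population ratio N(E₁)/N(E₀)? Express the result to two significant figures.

n₁/n₀ = (g₁/g₀) exp[−(E₁−E₀)/kT] = (1/3) × exp(−(0.02077 eV)/(0.0267 eV)) = (1/3) × exp(-0.7779) = 0.15.

0.15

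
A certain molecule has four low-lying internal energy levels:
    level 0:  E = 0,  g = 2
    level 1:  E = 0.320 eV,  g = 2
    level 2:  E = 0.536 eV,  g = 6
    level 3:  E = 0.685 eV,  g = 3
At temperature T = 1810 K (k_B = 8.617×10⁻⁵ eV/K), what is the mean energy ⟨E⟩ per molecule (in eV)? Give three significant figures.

0.0849 eV

k_BT = 8.617×10⁻⁵ × 1810 K = 0.15597 eV.
Eᵢ/kT = 0, 2.0517, 3.4366, 4.3919.
Z = Σ gᵢe^(−Eᵢ/kT) = 2·e^(−0) + 2·e^(−2.0517) + 6·e^(−3.4366) + 3·e^(−4.3919) = 2.0000 + 0.25703 + 0.19304 + 0.037132 = 2.4872.
⟨E⟩ = Σ Eᵢ gᵢe^(−Eᵢ/kT) / Z = (0·2.0000 + 0.320·0.25703 + 0.536·0.19304 + 0.685·0.037132) / 2.4872 = 0.0849 eV.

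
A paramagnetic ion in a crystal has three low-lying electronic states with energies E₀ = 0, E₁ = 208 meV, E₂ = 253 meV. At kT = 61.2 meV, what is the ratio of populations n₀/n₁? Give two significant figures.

30

n₀/n₁ = exp[−(E₀−E₁)/kT] = exp(−(-208 meV)/(61.2 meV)) = exp(3.399) = 30.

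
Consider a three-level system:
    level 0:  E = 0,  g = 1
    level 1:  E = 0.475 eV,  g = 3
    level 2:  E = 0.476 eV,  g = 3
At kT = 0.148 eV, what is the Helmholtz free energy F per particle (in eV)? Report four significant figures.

-0.03201 eV

Eᵢ/kT = 0, 3.20946, 3.21622.
Z = Σ gᵢe^(−Eᵢ/kT) = 1·e^(−0) + 3·e^(−3.20946) + 3·e^(−3.21622) = 1.00000 + 0.121135 + 0.120319 = 1.24145.
F = −kT ln Z = −0.148 × ln(1.24145) = −0.148 × 0.216280 = -0.03201 eV.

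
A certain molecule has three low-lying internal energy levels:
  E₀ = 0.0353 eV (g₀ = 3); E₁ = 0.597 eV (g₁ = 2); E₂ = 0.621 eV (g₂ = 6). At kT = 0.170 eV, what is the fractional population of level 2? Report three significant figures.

Eᵢ/kT = 0.20765, 3.5118, 3.6529.
Z = Σ gᵢe^(−Eᵢ/kT) = 3·e^(−0.20765) + 2·e^(−3.5118) + 6·e^(−3.6529) = 2.4375 + 0.059686 + 0.15550 = 2.6527.
P₂ = g₂ e^(−E₂/kT) / Z = 0.15550/2.6527 = 0.0586.

0.0586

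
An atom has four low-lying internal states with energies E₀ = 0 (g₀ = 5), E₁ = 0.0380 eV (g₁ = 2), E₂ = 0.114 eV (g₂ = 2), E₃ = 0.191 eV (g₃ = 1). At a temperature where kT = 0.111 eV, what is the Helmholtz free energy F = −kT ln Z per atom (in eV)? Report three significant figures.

Eᵢ/kT = 0, 0.34234, 1.0270, 1.7207.
Z = Σ gᵢe^(−Eᵢ/kT) = 5·e^(−0) + 2·e^(−0.34234) + 2·e^(−1.0270) + 1·e^(−1.7207) = 5.0000 + 1.4202 + 0.71616 + 0.17894 = 7.3153.
F = −kT ln Z = −0.111 × ln(7.3153) = −0.111 × 1.9900 = -0.221 eV.

-0.221 eV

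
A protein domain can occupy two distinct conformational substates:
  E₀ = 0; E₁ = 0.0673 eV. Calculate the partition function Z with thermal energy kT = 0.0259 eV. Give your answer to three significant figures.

Eᵢ/kT = 0, 2.5985.
Z = Σ e^(−Eᵢ/kT) = e^(−0) + e^(−2.5985) = 1.0000 + 0.074385 = 1.0744.

Z = 1.07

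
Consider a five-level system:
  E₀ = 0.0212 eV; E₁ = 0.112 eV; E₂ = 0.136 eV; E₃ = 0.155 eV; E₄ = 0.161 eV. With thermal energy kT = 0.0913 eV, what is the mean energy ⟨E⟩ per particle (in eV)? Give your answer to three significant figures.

0.0818 eV

Eᵢ/kT = 0.23220, 1.2267, 1.4896, 1.6977, 1.7634.
Z = Σ e^(−Eᵢ/kT) = e^(−0.23220) + e^(−1.2267) + e^(−1.4896) + e^(−1.6977) + e^(−1.7634) = 0.79279 + 0.29326 + 0.22546 + 0.18310 + 0.17146 = 1.6661.
⟨E⟩ = Σ Eᵢ e^(−Eᵢ/kT) / Z = (0.0212·0.79279 + 0.112·0.29326 + 0.136·0.22546 + 0.155·0.18310 + 0.161·0.17146) / 1.6661 = 0.0818 eV.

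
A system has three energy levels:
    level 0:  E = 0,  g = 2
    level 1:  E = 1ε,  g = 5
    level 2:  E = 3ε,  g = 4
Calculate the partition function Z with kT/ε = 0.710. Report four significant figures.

Eᵢ/kT = 0, 1.40845, 4.22535.
Z = Σ gᵢe^(−Eᵢ/kT) = 2·e^(−0) + 5·e^(−1.40845) + 4·e^(−4.22535) = 2.00000 + 1.22261 + 0.0584809 = 3.28109.

Z = 3.281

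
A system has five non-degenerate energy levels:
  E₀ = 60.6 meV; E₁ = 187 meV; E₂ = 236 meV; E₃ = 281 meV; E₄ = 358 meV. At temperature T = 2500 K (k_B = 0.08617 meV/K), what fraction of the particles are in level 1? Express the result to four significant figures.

0.2131

k_BT = 0.08617 × 2500 K = 215.425 meV.
Eᵢ/kT = 0.281304, 0.868052, 1.09551, 1.30440, 1.66183.
Z = Σ e^(−Eᵢ/kT) = e^(−0.281304) + e^(−0.868052) + e^(−1.09551) + e^(−1.30440) + e^(−1.66183) = 0.754799 + 0.419768 + 0.334369 + 0.271335 + 0.189791 = 1.97006.
P₁ = e^(−E₁/kT) / Z = 0.419768/1.97006 = 0.2131.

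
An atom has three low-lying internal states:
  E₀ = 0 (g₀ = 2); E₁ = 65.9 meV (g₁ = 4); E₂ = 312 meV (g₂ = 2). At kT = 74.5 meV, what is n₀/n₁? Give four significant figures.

1.211

n₀/n₁ = (g₀/g₁) exp[−(E₀−E₁)/kT] = (2/4) × exp(−(-65.9 meV)/(74.5 meV)) = (2/4) × exp(0.884564) = 1.211.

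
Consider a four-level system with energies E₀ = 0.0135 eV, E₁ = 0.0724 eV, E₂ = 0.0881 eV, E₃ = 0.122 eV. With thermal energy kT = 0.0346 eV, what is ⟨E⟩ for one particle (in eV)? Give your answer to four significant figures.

Eᵢ/kT = 0.390173, 2.09249, 2.54624, 3.52601.
Z = Σ e^(−Eᵢ/kT) = e^(−0.390173) + e^(−2.09249) + e^(−2.54624) + e^(−3.52601) = 0.676940 + 0.123380 + 0.0783758 + 0.0294221 = 0.908118.
⟨E⟩ = Σ Eᵢ e^(−Eᵢ/kT) / Z = (0.0135·0.676940 + 0.0724·0.123380 + 0.0881·0.0783758 + 0.122·0.0294221) / 0.908118 = 0.03146 eV.

0.03146 eV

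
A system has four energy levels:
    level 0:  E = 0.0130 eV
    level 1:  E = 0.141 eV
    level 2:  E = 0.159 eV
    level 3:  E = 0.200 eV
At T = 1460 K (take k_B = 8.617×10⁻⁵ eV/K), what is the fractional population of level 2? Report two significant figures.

0.16

k_BT = 8.617×10⁻⁵ × 1460 K = 0.1258 eV.
Eᵢ/kT = 0.1033, 1.121, 1.264, 1.590.
Z = Σ e^(−Eᵢ/kT) = e^(−0.1033) + e^(−1.121) + e^(−1.264) + e^(−1.590) = 0.9019 + 0.3260 + 0.2825 + 0.2039 = 1.714.
P₂ = e^(−E₂/kT) / Z = 0.2825/1.714 = 0.16.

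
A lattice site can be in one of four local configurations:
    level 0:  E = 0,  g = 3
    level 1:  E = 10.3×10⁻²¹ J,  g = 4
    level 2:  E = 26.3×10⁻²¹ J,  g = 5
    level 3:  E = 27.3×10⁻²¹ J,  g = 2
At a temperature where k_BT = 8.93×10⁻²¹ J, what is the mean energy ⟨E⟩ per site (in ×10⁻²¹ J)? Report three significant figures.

4.87 ×10⁻²¹ J

Eᵢ/kT = 0, 1.1534, 2.9451, 3.0571.
Z = Σ gᵢe^(−Eᵢ/kT) = 3·e^(−0) + 4·e^(−1.1534) + 5·e^(−2.9451) + 2·e^(−3.0571) = 3.0000 + 1.2622 + 0.26298 + 0.094048 = 4.6192.
⟨E⟩ = Σ Eᵢ gᵢe^(−Eᵢ/kT) / Z = (0·3.0000 + 10.3·1.2622 + 26.3·0.26298 + 27.3·0.094048) / 4.6192 = 4.87 ×10⁻²¹ J.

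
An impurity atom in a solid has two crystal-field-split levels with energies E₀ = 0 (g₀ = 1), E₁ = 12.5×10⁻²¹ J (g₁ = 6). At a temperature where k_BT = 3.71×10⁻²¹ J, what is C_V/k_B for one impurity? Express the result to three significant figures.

1.61

Eᵢ/kT = 0, 3.3693.
Z = Σ gᵢe^(−Eᵢ/kT) = 1·e^(−0) + 6·e^(−3.3693) = 1.0000 + 0.20648 = 1.2065.
⟨E⟩ = 2.1392, ⟨E²⟩ = 26.741.
C_V/k_B = (⟨E²⟩ − ⟨E⟩²)/(kT)² = (26.741 − 4.5762)/13.764 = 1.61.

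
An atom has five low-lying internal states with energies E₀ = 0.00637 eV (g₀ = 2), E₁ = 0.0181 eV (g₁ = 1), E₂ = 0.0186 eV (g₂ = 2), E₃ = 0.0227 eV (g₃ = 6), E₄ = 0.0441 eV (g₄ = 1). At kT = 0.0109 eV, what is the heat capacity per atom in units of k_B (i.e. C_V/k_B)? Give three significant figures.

0.511

Eᵢ/kT = 0.58440, 1.6606, 1.7064, 2.0826, 4.0459.
Z = Σ gᵢe^(−Eᵢ/kT) = 2·e^(−0.58440) + 1·e^(−1.6606) + 2·e^(−1.7064) + 6·e^(−2.0826) + 1·e^(−4.0459) = 1.1149 + 0.19002 + 0.36304 + 0.74763 + 0.017494 = 2.4331.
⟨E⟩ = 0.014400 eV, ⟨E²⟩ = 0.00026812 eV².
C_V/k_B = (⟨E²⟩ − ⟨E⟩²)/(kT)² = (0.00026812 − 0.00020736)/0.00011881 = 0.511.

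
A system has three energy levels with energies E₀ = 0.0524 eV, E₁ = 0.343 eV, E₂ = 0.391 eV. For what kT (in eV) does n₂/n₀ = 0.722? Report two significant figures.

n₂/n₀ = exp[−(E₂−E₀)/kT] = 0.722.
⇒ (E₂−E₀)/kT = ln(1/0.722) = ln(1.385) = 0.3257.
kT = 0.3386 eV / 0.3257 = 1.0 eV.

1.0 eV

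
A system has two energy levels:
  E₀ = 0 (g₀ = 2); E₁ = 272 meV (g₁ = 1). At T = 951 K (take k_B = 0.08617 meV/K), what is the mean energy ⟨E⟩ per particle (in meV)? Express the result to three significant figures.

4.83 meV

k_BT = 0.08617 × 951 K = 81.948 meV.
Eᵢ/kT = 0, 3.3192.
Z = Σ gᵢe^(−Eᵢ/kT) = 2·e^(−0) + 1·e^(−3.3192) = 2.0000 + 0.036182 = 2.0362.
⟨E⟩ = Σ Eᵢ gᵢe^(−Eᵢ/kT) / Z = (0·2.0000 + 272·0.036182) / 2.0362 = 4.83 meV.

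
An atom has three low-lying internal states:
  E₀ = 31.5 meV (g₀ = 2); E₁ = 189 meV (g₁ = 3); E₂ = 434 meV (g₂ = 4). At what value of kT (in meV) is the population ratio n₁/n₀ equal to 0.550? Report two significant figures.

n₁/n₀ = (g₁/g₀) exp[−(E₁−E₀)/kT] = 0.550.
⇒ (E₁−E₀)/kT = ln((3/2)/0.550) = ln(2.727) = 1.003.
kT = 157.5 meV / 1.003 = 160 meV.

160 meV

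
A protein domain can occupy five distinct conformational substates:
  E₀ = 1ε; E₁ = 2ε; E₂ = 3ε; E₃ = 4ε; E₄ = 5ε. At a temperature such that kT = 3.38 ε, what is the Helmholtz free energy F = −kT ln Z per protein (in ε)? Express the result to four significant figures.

Eᵢ/kT = 0.295858, 0.591716, 0.887574, 1.18343, 1.47929.
Z = Σ e^(−Eᵢ/kT) = e^(−0.295858) + e^(−0.591716) + e^(−0.887574) + e^(−1.18343) + e^(−1.47929) = 0.743893 + 0.553377 + 0.411653 + 0.306227 + 0.227799 = 2.24295.
F = −kT ln Z = −3.38 × ln(2.24295) = −3.38 × 0.807792 = -2.730 ε.

-2.730 ε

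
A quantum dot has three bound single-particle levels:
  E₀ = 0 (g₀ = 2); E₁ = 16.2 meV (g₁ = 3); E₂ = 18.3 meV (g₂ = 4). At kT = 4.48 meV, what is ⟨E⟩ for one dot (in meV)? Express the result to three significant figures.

1.18 meV

Eᵢ/kT = 0, 3.6161, 4.0848.
Z = Σ gᵢe^(−Eᵢ/kT) = 2·e^(−0) + 3·e^(−3.6161) + 4·e^(−4.0848) = 2.0000 + 0.080662 + 0.067306 = 2.1480.
⟨E⟩ = Σ Eᵢ gᵢe^(−Eᵢ/kT) / Z = (0·2.0000 + 16.2·0.080662 + 18.3·0.067306) / 2.1480 = 1.18 meV.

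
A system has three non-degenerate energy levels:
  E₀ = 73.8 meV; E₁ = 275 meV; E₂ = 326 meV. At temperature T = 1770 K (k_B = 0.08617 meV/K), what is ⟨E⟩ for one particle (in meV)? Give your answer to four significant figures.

143.8 meV

k_BT = 0.08617 × 1770 K = 152.521 meV.
Eᵢ/kT = 0.483868, 1.80303, 2.13741.
Z = Σ e^(−Eᵢ/kT) = e^(−0.483868) + e^(−1.80303) + e^(−2.13741) = 0.616395 + 0.164799 + 0.117960 = 0.899154.
⟨E⟩ = Σ Eᵢ e^(−Eᵢ/kT) / Z = (73.8·0.616395 + 275·0.164799 + 326·0.117960) / 0.899154 = 143.8 meV.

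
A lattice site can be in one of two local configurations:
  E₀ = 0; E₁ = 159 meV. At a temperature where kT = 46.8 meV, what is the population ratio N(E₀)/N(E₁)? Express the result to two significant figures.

30

n₀/n₁ = exp[−(E₀−E₁)/kT] = exp(−(-159 meV)/(46.8 meV)) = exp(3.397) = 30.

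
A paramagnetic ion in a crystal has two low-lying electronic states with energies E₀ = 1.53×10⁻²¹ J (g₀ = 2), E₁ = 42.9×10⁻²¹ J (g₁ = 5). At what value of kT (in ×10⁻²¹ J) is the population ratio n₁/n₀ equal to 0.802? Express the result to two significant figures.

n₁/n₀ = (g₁/g₀) exp[−(E₁−E₀)/kT] = 0.802.
⇒ (E₁−E₀)/kT = ln((5/2)/0.802) = ln(3.117) = 1.137.
kT = 41.37 ×10⁻²¹ J / 1.137 = 36 ×10⁻²¹ J.

36 ×10⁻²¹ J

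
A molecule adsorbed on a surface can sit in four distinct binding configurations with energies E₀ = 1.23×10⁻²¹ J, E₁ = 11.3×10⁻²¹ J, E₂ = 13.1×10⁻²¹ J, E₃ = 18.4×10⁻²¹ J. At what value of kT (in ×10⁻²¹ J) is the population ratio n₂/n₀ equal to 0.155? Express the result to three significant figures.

6.37 ×10⁻²¹ J

n₂/n₀ = exp[−(E₂−E₀)/kT] = 0.155.
⇒ (E₂−E₀)/kT = ln(1/0.155) = ln(6.4516) = 1.8643.
kT = 11.87 ×10⁻²¹ J / 1.8643 = 6.37 ×10⁻²¹ J.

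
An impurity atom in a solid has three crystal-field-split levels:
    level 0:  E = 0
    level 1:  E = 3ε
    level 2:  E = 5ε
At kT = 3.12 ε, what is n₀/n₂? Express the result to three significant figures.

4.97

n₀/n₂ = exp[−(E₀−E₂)/kT] = exp(−(-5ε)/(3.12ε)) = exp(1.6026) = 4.97.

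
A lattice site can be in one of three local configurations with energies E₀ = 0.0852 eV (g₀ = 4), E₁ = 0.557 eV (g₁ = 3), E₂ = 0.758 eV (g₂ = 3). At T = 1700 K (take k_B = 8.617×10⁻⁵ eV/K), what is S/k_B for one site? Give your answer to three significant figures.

1.55

k_BT = 8.617×10⁻⁵ × 1700 K = 0.14649 eV.
Eᵢ/kT = 0.58161, 3.8023, 5.1744.
Z = Σ gᵢe^(−Eᵢ/kT) = 4·e^(−0.58161) + 3·e^(−3.8023) + 3·e^(−5.1744) = 2.2360 + 0.066958 + 0.016979 = 2.3199.
⟨E⟩ = Σ EᵢPᵢ = 0.10374 eV.
S/k_B = ln Z + ⟨E⟩/kT = ln(2.3199) + 0.10374/0.14649 = 0.84152 + 0.70817 = 1.55.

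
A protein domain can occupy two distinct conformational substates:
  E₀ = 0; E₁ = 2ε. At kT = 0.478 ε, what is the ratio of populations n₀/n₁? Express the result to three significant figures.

65.6

n₀/n₁ = exp[−(E₀−E₁)/kT] = exp(−(-2ε)/(0.478ε)) = exp(4.1841) = 65.6.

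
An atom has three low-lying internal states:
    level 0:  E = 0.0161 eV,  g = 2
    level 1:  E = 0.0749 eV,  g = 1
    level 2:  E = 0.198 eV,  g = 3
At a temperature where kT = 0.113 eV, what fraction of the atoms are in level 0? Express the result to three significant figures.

Eᵢ/kT = 0.14248, 0.66283, 1.7522.
Z = Σ gᵢe^(−Eᵢ/kT) = 2·e^(−0.14248) + 1·e^(−0.66283) + 3·e^(−1.7522) = 1.7344 + 0.51539 + 0.52018 = 2.7700.
P₀ = g₀ e^(−E₀/kT) / Z = 1.7344/2.7700 = 0.626.

0.626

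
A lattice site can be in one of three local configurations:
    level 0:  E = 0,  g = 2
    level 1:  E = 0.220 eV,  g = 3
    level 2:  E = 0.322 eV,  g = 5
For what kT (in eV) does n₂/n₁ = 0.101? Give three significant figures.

n₂/n₁ = (g₂/g₁) exp[−(E₂−E₁)/kT] = 0.101.
⇒ (E₂−E₁)/kT = ln((5/3)/0.101) = ln(16.502) = 2.8035.
kT = 0.102 eV / 2.8035 = 0.0364 eV.

0.0364 eV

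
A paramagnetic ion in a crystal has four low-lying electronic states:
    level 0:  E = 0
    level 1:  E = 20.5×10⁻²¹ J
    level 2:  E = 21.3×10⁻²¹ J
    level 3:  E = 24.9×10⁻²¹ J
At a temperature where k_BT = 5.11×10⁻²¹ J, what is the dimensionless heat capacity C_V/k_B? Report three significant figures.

Eᵢ/kT = 0, 4.0117, 4.1683, 4.8728.
Z = Σ e^(−Eᵢ/kT) = e^(−0) + e^(−4.0117) + e^(−4.1683) + e^(−4.8728) = 1.0000 + 0.018103 + 0.015479 + 0.0076519 = 1.0412.
⟨E⟩ = 0.85608, ⟨E²⟩ = 18.608.
C_V/k_B = (⟨E²⟩ − ⟨E⟩²)/(kT)² = (18.608 − 0.73287)/26.112 = 0.685.

0.685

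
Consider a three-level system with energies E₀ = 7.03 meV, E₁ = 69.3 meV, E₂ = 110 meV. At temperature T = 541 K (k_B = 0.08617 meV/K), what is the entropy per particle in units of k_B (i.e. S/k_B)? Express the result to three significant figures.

k_BT = 0.08617 × 541 K = 46.618 meV.
Eᵢ/kT = 0.15080, 1.4866, 2.3596.
Z = Σ e^(−Eᵢ/kT) = e^(−0.15080) + e^(−1.4866) + e^(−2.3596) = 0.86002 + 0.22614 + 0.094458 = 1.1806.
⟨E⟩ = Σ EᵢPᵢ = 27.196 meV.
S/k_B = ln Z + ⟨E⟩/kT = ln(1.1806) + 27.196/46.618 = 0.16602 + 0.58338 = 0.749.

0.749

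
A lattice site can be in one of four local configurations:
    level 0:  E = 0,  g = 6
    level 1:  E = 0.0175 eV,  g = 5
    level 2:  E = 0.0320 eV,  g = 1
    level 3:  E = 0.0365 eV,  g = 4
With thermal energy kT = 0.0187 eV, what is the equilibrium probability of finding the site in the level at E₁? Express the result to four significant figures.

0.2252

Eᵢ/kT = 0, 0.935829, 1.71123, 1.95187.
Z = Σ gᵢe^(−Eᵢ/kT) = 6·e^(−0) + 5·e^(−0.935829) + 1·e^(−1.71123) + 4·e^(−1.95187) = 6.00000 + 1.96130 + 0.180643 + 0.568033 = 8.70998.
P₁ = g₁ e^(−E₁/kT) / Z = 1.96130/8.70998 = 0.2252.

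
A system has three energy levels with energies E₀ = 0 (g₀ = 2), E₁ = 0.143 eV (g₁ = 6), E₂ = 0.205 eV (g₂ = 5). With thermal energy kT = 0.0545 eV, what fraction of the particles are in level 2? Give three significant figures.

0.0456

Eᵢ/kT = 0, 2.6239, 3.7615.
Z = Σ gᵢe^(−Eᵢ/kT) = 2·e^(−0) + 6·e^(−2.6239) + 5·e^(−3.7615) = 2.0000 + 0.43512 + 0.11624 = 2.5514.
P₂ = g₂ e^(−E₂/kT) / Z = 0.11624/2.5514 = 0.0456.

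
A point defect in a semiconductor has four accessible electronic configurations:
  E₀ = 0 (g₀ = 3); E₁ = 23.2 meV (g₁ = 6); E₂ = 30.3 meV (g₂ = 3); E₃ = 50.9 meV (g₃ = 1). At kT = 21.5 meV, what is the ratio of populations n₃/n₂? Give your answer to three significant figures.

0.128

n₃/n₂ = (g₃/g₂) exp[−(E₃−E₂)/kT] = (1/3) × exp(−(20.6 meV)/(21.5 meV)) = (1/3) × exp(-0.95814) = 0.128.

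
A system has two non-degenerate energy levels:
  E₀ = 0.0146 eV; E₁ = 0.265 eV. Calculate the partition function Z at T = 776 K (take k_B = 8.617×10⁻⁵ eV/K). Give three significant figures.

k_BT = 8.617×10⁻⁵ × 776 K = 0.066868 eV.
Eᵢ/kT = 0.21834, 3.9630.
Z = Σ e^(−Eᵢ/kT) = e^(−0.21834) + e^(−3.9630) = 0.80385 + 0.019006 = 0.82286.

Z = 0.823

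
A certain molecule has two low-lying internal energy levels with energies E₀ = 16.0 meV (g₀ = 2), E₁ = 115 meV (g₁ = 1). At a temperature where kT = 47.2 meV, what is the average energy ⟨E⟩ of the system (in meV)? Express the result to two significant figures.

22 meV

Eᵢ/kT = 0.3390, 2.436.
Z = Σ gᵢe^(−Eᵢ/kT) = 2·e^(−0.3390) + 1·e^(−2.436) = 1.425 + 0.08751 = 1.513.
⟨E⟩ = Σ Eᵢ gᵢe^(−Eᵢ/kT) / Z = (16.0·1.425 + 115·0.08751) / 1.513 = 22 meV.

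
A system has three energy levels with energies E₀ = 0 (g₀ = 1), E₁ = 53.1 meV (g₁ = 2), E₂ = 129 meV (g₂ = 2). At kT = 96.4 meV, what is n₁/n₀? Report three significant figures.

1.15

n₁/n₀ = (g₁/g₀) exp[−(E₁−E₀)/kT] = (2/1) × exp(−(53.1 meV)/(96.4 meV)) = (2/1) × exp(-0.55083) = 1.15.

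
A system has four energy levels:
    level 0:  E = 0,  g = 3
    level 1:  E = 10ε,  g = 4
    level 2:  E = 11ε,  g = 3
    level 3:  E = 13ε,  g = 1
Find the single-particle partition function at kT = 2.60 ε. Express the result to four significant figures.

Eᵢ/kT = 0, 3.84615, 4.23077, 5.00000.
Z = Σ gᵢe^(−Eᵢ/kT) = 3·e^(−0) + 4·e^(−3.84615) + 3·e^(−4.23077) + 1·e^(−5.00000) = 3.00000 + 0.0854473 + 0.0436236 + 0.00673795 = 3.13581.

Z = 3.136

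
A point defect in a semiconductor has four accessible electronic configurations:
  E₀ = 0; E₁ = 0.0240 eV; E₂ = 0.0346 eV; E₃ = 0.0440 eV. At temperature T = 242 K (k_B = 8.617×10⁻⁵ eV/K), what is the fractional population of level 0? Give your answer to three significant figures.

k_BT = 8.617×10⁻⁵ × 242 K = 0.020853 eV.
Eᵢ/kT = 0, 1.1509, 1.6592, 2.1100.
Z = Σ e^(−Eᵢ/kT) = e^(−0) + e^(−1.1509) + e^(−1.6592) + e^(−2.1100) = 1.0000 + 0.31635 + 0.19029 + 0.12124 = 1.6279.
P₀ = e^(−E₀/kT) / Z = 1.0000/1.6279 = 0.614.

0.614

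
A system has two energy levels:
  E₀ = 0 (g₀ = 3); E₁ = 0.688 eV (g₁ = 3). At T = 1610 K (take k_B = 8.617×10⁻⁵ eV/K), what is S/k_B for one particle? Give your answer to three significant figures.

k_BT = 8.617×10⁻⁵ × 1610 K = 0.13873 eV.
Eᵢ/kT = 0, 4.9593.
Z = Σ gᵢe^(−Eᵢ/kT) = 3·e^(−0) + 3·e^(−4.9593) = 3.0000 + 0.021054 = 3.0211.
⟨E⟩ = Σ EᵢPᵢ = 0.0047947 eV.
S/k_B = ln Z + ⟨E⟩/kT = ln(3.0211) + 0.0047947/0.13873 = 1.1056 + 0.034561 = 1.14.

1.14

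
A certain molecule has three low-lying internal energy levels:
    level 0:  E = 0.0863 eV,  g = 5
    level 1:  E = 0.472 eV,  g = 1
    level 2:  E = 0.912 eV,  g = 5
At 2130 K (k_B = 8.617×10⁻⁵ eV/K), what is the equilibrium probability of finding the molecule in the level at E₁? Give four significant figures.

k_BT = 8.617×10⁻⁵ × 2130 K = 0.183542 eV.
Eᵢ/kT = 0.470192, 2.57162, 4.96889.
Z = Σ gᵢe^(−Eᵢ/kT) = 5·e^(−0.470192) + 1·e^(−2.57162) + 5·e^(−4.96889) = 3.12441 + 0.0764117 + 0.0347543 = 3.23558.
P₁ = g₁ e^(−E₁/kT) / Z = 0.0764117/3.23558 = 0.02362.

0.02362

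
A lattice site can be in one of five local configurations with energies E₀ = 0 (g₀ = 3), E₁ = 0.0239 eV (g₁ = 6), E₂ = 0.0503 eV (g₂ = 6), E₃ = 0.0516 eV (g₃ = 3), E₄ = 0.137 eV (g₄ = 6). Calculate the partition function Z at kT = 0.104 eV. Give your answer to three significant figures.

Z = 14.9

Eᵢ/kT = 0, 0.22981, 0.48365, 0.49615, 1.3173.
Z = Σ gᵢe^(−Eᵢ/kT) = 3·e^(−0) + 6·e^(−0.22981) + 6·e^(−0.48365) + 3·e^(−0.49615) + 6·e^(−1.3173) = 3.0000 + 4.7681 + 3.6992 + 1.8266 + 1.6071 = 14.901.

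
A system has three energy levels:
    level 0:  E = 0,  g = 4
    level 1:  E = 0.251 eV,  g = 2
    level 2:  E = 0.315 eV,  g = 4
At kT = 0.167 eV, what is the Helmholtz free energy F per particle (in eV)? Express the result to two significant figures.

-0.27 eV

Eᵢ/kT = 0, 1.503, 1.886.
Z = Σ gᵢe^(−Eᵢ/kT) = 4·e^(−0) + 2·e^(−1.503) + 4·e^(−1.886) = 4.000 + 0.4449 + 0.6067 = 5.052.
F = −kT ln Z = −0.167 × ln(5.052) = −0.167 × 1.620 = -0.27 eV.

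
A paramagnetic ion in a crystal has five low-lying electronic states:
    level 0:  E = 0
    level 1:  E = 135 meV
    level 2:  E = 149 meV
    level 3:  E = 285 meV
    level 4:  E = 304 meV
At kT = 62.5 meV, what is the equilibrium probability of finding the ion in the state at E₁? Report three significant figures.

Eᵢ/kT = 0, 2.1600, 2.3840, 4.5600, 4.8640.
Z = Σ e^(−Eᵢ/kT) = e^(−0) + e^(−2.1600) + e^(−2.3840) + e^(−4.5600) + e^(−4.8640) = 1.0000 + 0.11533 + 0.092181 + 0.010462 + 0.0077195 = 1.2257.
P₁ = e^(−E₁/kT) / Z = 0.11533/1.2257 = 0.0941.

0.0941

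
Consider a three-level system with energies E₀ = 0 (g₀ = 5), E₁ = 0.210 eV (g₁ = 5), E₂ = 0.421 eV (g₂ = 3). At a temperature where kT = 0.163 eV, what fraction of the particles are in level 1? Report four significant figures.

Eᵢ/kT = 0, 1.28834, 2.58282.
Z = Σ gᵢe^(−Eᵢ/kT) = 5·e^(−0) + 5·e^(−1.28834) + 3·e^(−2.58282) = 5.00000 + 1.37864 + 0.226682 = 6.60532.
P₁ = g₁ e^(−E₁/kT) / Z = 1.37864/6.60532 = 0.2087.

0.2087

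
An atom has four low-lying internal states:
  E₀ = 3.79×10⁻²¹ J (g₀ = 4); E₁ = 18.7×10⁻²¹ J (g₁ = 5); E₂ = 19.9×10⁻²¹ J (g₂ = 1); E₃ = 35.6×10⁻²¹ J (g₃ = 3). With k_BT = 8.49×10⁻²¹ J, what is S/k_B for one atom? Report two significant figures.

2.0

Eᵢ/kT = 0.4464, 2.203, 2.344, 4.193.
Z = Σ gᵢe^(−Eᵢ/kT) = 4·e^(−0.4464) + 5·e^(−2.203) + 1·e^(−2.344) + 3·e^(−4.193) = 2.560 + 0.5524 + 0.09594 + 0.04530 = 3.254.
⟨E⟩ = Σ EᵢPᵢ = 7.239 ×10⁻²¹ J.
S/k_B = ln Z + ⟨E⟩/kT = ln(3.254) + 7.239/8.49 = 1.180 + 0.8527 = 2.0.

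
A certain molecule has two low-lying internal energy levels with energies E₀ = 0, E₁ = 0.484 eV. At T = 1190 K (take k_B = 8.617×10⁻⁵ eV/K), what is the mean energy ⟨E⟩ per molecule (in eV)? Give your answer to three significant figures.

k_BT = 8.617×10⁻⁵ × 1190 K = 0.10254 eV.
Eᵢ/kT = 0, 4.7201.
Z = Σ e^(−Eᵢ/kT) = e^(−0) + e^(−4.7201) = 1.0000 + 0.0089143 = 1.0089.
⟨E⟩ = Σ Eᵢ e^(−Eᵢ/kT) / Z = (0·1.0000 + 0.484·0.0089143) / 1.0089 = 0.00428 eV.

0.00428 eV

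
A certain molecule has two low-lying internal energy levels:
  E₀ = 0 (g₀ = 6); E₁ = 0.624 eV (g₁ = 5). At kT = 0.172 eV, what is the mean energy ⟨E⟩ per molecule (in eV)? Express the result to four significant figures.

Eᵢ/kT = 0, 3.62791.
Z = Σ gᵢe^(−Eᵢ/kT) = 6·e^(−0) + 5·e^(−3.62791) = 6.00000 + 0.132858 = 6.13286.
⟨E⟩ = Σ Eᵢ gᵢe^(−Eᵢ/kT) / Z = (0·6.00000 + 0.624·0.132858) / 6.13286 = 0.01352 eV.

0.01352 eV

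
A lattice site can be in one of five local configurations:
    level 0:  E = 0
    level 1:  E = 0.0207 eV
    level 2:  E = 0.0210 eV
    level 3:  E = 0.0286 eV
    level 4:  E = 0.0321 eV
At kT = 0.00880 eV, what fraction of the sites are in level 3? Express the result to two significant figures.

0.031

Eᵢ/kT = 0, 2.352, 2.386, 3.250, 3.648.
Z = Σ e^(−Eᵢ/kT) = e^(−0) + e^(−2.352) + e^(−2.386) + e^(−3.250) + e^(−3.648) = 1.000 + 0.09518 + 0.09200 + 0.03877 + 0.02604 = 1.252.
P₃ = e^(−E₃/kT) / Z = 0.03877/1.252 = 0.031.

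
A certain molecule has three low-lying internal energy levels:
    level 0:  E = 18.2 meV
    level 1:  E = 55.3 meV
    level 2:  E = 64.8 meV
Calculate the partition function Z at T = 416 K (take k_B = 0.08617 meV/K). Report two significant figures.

k_BT = 0.08617 × 416 K = 35.85 meV.
Eᵢ/kT = 0.5077, 1.543, 1.808.
Z = Σ e^(−Eᵢ/kT) = e^(−0.5077) + e^(−1.543) + e^(−1.808) = 0.6019 + 0.2137 + 0.1640 = 0.9796.

Z = 0.98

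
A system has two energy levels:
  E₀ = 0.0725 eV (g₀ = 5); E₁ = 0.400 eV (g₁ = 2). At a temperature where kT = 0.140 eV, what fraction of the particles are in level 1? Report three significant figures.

Eᵢ/kT = 0.51786, 2.8571.
Z = Σ gᵢe^(−Eᵢ/kT) = 5·e^(−0.51786) + 2·e^(−2.8571) = 2.9790 + 0.11487 = 3.0939.
P₁ = g₁ e^(−E₁/kT) / Z = 0.11487/3.0939 = 0.0371.

0.0371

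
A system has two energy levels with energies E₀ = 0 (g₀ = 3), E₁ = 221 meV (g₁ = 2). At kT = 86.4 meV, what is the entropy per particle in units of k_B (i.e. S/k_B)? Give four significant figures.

1.275

Eᵢ/kT = 0, 2.55787.
Z = Σ gᵢe^(−Eᵢ/kT) = 3·e^(−0) + 2·e^(−2.55787) = 3.00000 + 0.154939 = 3.15494.
⟨E⟩ = Σ EᵢPᵢ = 10.8533 meV.
S/k_B = ln Z + ⟨E⟩/kT = ln(3.15494) + 10.8533/86.4 = 1.14897 + 0.125617 = 1.275.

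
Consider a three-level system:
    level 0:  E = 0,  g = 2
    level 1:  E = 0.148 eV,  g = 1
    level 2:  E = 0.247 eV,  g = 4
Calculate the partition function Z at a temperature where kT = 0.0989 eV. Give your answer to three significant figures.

Eᵢ/kT = 0, 1.4965, 2.4975.
Z = Σ gᵢe^(−Eᵢ/kT) = 2·e^(−0) + 1·e^(−1.4965) + 4·e^(−2.4975) = 2.0000 + 0.22391 + 0.32916 = 2.5531.

Z = 2.55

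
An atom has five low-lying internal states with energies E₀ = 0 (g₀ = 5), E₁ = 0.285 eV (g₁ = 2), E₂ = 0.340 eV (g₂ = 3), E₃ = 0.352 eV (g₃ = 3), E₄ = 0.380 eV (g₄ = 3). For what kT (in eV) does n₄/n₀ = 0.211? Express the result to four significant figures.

0.3636 eV

n₄/n₀ = (g₄/g₀) exp[−(E₄−E₀)/kT] = 0.211.
⇒ (E₄−E₀)/kT = ln((3/5)/0.211) = ln(2.84360) = 1.04507.
kT = 0.380 eV / 1.04507 = 0.3636 eV.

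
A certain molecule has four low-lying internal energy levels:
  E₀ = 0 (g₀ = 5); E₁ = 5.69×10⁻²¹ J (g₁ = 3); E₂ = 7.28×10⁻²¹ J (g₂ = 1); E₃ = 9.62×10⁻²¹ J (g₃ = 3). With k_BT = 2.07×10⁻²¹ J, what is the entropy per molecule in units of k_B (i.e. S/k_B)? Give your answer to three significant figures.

Eᵢ/kT = 0, 2.7488, 3.5169, 4.6473.
Z = Σ gᵢe^(−Eᵢ/kT) = 5·e^(−0) + 3·e^(−2.7488) + 1·e^(−3.5169) + 3·e^(−4.6473) = 5.0000 + 0.19201 + 0.029691 + 0.028762 = 5.2505.
⟨E⟩ = Σ EᵢPᵢ = 0.30195 ×10⁻²¹ J.
S/k_B = ln Z + ⟨E⟩/kT = ln(5.2505) + 0.30195/2.07 = 1.6583 + 0.14587 = 1.80.

1.80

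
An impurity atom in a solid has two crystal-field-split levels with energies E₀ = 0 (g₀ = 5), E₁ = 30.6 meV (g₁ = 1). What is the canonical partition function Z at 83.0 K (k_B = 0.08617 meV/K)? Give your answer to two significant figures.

Z = 5.0

k_BT = 0.08617 × 83.0 K = 7.152 meV.
Eᵢ/kT = 0, 4.279.
Z = Σ gᵢe^(−Eᵢ/kT) = 5·e^(−0) + 1·e^(−4.279) = 5.000 + 0.01386 = 5.014.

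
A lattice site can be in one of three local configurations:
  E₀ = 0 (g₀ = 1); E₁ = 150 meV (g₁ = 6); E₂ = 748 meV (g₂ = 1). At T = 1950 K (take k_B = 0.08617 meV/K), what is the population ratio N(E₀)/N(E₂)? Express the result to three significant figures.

k_BT = 0.08617 × 1950 K = 168.03 meV.
n₀/n₂ = (g₀/g₂) exp[−(E₀−E₂)/kT] = (1/1) × exp(−(-748 meV)/(168.03 meV)) = (1/1) × exp(4.4516) = 85.8.

85.8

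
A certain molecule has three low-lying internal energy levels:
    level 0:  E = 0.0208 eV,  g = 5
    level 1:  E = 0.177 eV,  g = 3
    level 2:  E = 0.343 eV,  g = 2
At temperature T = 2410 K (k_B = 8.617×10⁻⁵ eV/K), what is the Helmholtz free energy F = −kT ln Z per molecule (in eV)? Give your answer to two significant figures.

-0.38 eV

k_BT = 8.617×10⁻⁵ × 2410 K = 0.2077 eV.
Eᵢ/kT = 0.1001, 0.8522, 1.651.
Z = Σ gᵢe^(−Eᵢ/kT) = 5·e^(−0.1001) + 3·e^(−0.8522) + 2·e^(−1.651) = 4.524 + 1.279 + 0.3837 = 6.187.
F = −kT ln Z = −0.2077 × ln(6.187) = −0.2077 × 1.822 = -0.38 eV.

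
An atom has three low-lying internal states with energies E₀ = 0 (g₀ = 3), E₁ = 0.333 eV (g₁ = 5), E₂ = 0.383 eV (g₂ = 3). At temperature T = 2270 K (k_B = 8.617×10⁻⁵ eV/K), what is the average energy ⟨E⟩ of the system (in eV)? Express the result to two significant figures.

k_BT = 8.617×10⁻⁵ × 2270 K = 0.1956 eV.
Eᵢ/kT = 0, 1.702, 1.958.
Z = Σ gᵢe^(−Eᵢ/kT) = 3·e^(−0) + 5·e^(−1.702) + 3·e^(−1.958) = 3.000 + 0.9116 + 0.4234 = 4.335.
⟨E⟩ = Σ Eᵢ gᵢe^(−Eᵢ/kT) / Z = (0·3.000 + 0.333·0.9116 + 0.383·0.4234) / 4.335 = 0.11 eV.

0.11 eV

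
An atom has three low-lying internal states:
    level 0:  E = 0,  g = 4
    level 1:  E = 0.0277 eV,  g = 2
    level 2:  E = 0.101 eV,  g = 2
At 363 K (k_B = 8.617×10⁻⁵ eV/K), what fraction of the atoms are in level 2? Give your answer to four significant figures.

k_BT = 8.617×10⁻⁵ × 363 K = 0.0312797 eV.
Eᵢ/kT = 0, 0.885558, 3.22893.
Z = Σ gᵢe^(−Eᵢ/kT) = 4·e^(−0) + 2·e^(−0.885558) + 2·e^(−3.22893) = 4.00000 + 0.824968 + 0.0791997 = 4.90417.
P₂ = g₂ e^(−E₂/kT) / Z = 0.0791997/4.90417 = 0.01615.

0.01615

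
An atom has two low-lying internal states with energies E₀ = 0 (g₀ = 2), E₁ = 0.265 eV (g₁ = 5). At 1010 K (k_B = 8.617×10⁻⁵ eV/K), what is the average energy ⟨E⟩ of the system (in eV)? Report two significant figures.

0.028 eV

k_BT = 8.617×10⁻⁵ × 1010 K = 0.08703 eV.
Eᵢ/kT = 0, 3.045.
Z = Σ gᵢe^(−Eᵢ/kT) = 2·e^(−0) + 5·e^(−3.045) = 2.000 + 0.2380 = 2.238.
⟨E⟩ = Σ Eᵢ gᵢe^(−Eᵢ/kT) / Z = (0·2.000 + 0.265·0.2380) / 2.238 = 0.028 eV.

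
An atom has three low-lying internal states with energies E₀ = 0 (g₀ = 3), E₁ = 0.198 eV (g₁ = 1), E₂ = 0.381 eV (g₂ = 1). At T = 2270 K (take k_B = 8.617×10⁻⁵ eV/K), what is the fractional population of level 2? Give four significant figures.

0.04067

k_BT = 8.617×10⁻⁵ × 2270 K = 0.195606 eV.
Eᵢ/kT = 0, 1.01224, 1.94779.
Z = Σ gᵢe^(−Eᵢ/kT) = 3·e^(−0) + 1·e^(−1.01224) + 1·e^(−1.94779) = 3.00000 + 0.363404 + 0.142589 = 3.50599.
P₂ = g₂ e^(−E₂/kT) / Z = 0.142589/3.50599 = 0.04067.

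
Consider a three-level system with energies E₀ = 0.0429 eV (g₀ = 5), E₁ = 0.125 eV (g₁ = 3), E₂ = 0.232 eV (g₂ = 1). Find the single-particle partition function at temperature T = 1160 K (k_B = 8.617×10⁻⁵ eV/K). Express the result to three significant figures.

k_BT = 8.617×10⁻⁵ × 1160 K = 0.099957 eV.
Eᵢ/kT = 0.42918, 1.2505, 2.3210.
Z = Σ gᵢe^(−Eᵢ/kT) = 5·e^(−0.42918) + 3·e^(−1.2505) + 1·e^(−2.3210) = 3.2552 + 0.85908 + 0.098175 = 4.2125.

Z = 4.21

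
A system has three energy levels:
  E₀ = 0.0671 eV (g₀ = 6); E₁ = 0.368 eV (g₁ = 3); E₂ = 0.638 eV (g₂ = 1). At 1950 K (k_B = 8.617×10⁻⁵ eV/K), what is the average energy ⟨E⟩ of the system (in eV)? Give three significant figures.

0.0931 eV

k_BT = 8.617×10⁻⁵ × 1950 K = 0.16803 eV.
Eᵢ/kT = 0.39933, 2.1901, 3.7969.
Z = Σ gᵢe^(−Eᵢ/kT) = 6·e^(−0.39933) + 3·e^(−2.1901) + 1·e^(−3.7969) = 4.0246 + 0.33572 + 0.022440 = 4.3828.
⟨E⟩ = Σ Eᵢ gᵢe^(−Eᵢ/kT) / Z = (0.0671·4.0246 + 0.368·0.33572 + 0.638·0.022440) / 4.3828 = 0.0931 eV.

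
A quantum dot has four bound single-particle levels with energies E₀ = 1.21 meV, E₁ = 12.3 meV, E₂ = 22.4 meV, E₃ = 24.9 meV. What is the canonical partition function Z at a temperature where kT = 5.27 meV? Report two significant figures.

Z = 0.91

Eᵢ/kT = 0.2296, 2.334, 4.250, 4.725.
Z = Σ e^(−Eᵢ/kT) = e^(−0.2296) + e^(−2.334) + e^(−4.250) + e^(−4.725) = 0.7949 + 0.09691 + 0.01426 + 0.008871 = 0.9149.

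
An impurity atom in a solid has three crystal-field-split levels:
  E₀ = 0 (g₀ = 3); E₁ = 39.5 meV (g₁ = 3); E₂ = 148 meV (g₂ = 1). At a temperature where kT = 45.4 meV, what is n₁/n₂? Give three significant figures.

n₁/n₂ = (g₁/g₂) exp[−(E₁−E₂)/kT] = (3/1) × exp(−(-108.5 meV)/(45.4 meV)) = (3/1) × exp(2.3899) = 32.7.

32.7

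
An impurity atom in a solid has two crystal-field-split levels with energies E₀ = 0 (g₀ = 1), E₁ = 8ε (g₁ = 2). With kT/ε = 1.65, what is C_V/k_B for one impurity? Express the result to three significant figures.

0.357

Eᵢ/kT = 0, 4.8485.
Z = Σ gᵢe^(−Eᵢ/kT) = 1·e^(−0) + 2·e^(−4.8485) = 1.0000 + 0.015680 = 1.0157.
⟨E⟩ = 0.12350 ε, ⟨E²⟩ = 0.98801 ε².
C_V/k_B = (⟨E²⟩ − ⟨E⟩²)/(kT)² = (0.98801 − 0.015252)/2.7225 = 0.357.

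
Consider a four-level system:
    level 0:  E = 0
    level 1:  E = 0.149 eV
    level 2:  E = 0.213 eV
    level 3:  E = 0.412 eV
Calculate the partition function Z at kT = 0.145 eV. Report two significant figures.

Z = 1.6

Eᵢ/kT = 0, 1.028, 1.469, 2.841.
Z = Σ e^(−Eᵢ/kT) = e^(−0) + e^(−1.028) + e^(−1.469) + e^(−2.841) = 1.000 + 0.3577 + 0.2302 + 0.05837 = 1.646.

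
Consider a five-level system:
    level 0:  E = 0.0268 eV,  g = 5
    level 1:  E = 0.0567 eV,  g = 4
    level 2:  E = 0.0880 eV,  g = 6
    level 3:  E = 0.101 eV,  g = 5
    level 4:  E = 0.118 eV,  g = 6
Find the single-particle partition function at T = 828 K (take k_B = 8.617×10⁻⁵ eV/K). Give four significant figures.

Z = 9.351

k_BT = 8.617×10⁻⁵ × 828 K = 0.0713488 eV.
Eᵢ/kT = 0.375619, 0.794688, 1.23338, 1.41558, 1.65385.
Z = Σ gᵢe^(−Eᵢ/kT) = 5·e^(−0.375619) + 4·e^(−0.794688) + 6·e^(−1.23338) + 5·e^(−1.41558) + 6·e^(−1.65385) = 3.43432 + 1.80689 + 1.74784 + 1.21392 + 1.14787 = 9.35084.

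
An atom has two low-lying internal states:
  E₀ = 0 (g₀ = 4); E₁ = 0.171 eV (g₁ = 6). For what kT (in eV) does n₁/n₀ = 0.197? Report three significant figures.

0.0842 eV

n₁/n₀ = (g₁/g₀) exp[−(E₁−E₀)/kT] = 0.197.
⇒ (E₁−E₀)/kT = ln((6/4)/0.197) = ln(7.6142) = 2.0300.
kT = 0.171 eV / 2.0300 = 0.0842 eV.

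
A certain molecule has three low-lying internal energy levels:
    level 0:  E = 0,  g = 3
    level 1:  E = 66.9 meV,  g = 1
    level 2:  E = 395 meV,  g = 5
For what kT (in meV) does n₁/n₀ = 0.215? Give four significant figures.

n₁/n₀ = (g₁/g₀) exp[−(E₁−E₀)/kT] = 0.215.
⇒ (E₁−E₀)/kT = ln((1/3)/0.215) = ln(1.55039) = 0.438507.
kT = 66.9 meV / 0.438507 = 152.6 meV.

152.6 meV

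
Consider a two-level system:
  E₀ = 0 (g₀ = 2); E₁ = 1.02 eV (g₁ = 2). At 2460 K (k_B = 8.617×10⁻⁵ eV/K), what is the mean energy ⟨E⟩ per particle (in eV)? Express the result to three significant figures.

0.00823 eV

k_BT = 8.617×10⁻⁵ × 2460 K = 0.21198 eV.
Eᵢ/kT = 0, 4.8118.
Z = Σ gᵢe^(−Eᵢ/kT) = 2·e^(−0) + 2·e^(−4.8118) = 2.0000 + 0.016266 = 2.0163.
⟨E⟩ = Σ Eᵢ gᵢe^(−Eᵢ/kT) / Z = (0·2.0000 + 1.02·0.016266) / 2.0163 = 0.00823 eV.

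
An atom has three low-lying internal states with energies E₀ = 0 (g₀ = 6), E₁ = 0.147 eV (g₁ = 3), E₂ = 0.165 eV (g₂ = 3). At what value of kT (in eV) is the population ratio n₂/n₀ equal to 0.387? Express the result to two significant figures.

0.64 eV

n₂/n₀ = (g₂/g₀) exp[−(E₂−E₀)/kT] = 0.387.
⇒ (E₂−E₀)/kT = ln((3/6)/0.387) = ln(1.292) = 0.2562.
kT = 0.165 eV / 0.2562 = 0.64 eV.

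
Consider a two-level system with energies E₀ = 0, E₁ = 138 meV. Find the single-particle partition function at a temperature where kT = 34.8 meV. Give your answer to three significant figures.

Z = 1.02

Eᵢ/kT = 0, 3.9655.
Z = Σ e^(−Eᵢ/kT) = e^(−0) + e^(−3.9655) = 1.0000 + 0.018959 = 1.0190.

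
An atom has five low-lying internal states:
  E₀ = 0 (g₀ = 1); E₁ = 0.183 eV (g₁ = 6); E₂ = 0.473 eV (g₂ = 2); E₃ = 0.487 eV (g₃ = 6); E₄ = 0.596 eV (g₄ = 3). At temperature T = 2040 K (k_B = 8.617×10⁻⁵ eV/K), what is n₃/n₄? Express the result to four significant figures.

3.718

k_BT = 8.617×10⁻⁵ × 2040 K = 0.175787 eV.
n₃/n₄ = (g₃/g₄) exp[−(E₃−E₄)/kT] = (6/3) × exp(−(-0.109 eV)/(0.175787 eV)) = (6/3) × exp(0.620069) = 3.718.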